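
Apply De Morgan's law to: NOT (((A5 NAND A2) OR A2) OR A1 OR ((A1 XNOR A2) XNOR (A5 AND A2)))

NOT ((A5 NAND A2) OR A2) AND NOT A1 AND NOT ((A1 XNOR A2) XNOR (A5 AND A2))
De Morgan's: NOT(OR of terms) = AND of negations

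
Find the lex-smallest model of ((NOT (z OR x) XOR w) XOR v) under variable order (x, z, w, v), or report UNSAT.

x=0, z=0, w=0, v=0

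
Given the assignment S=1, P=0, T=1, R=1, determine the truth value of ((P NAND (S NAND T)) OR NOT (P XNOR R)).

Substituting: ((0 NAND (1 NAND 1)) OR NOT (0 XNOR 1))
= 1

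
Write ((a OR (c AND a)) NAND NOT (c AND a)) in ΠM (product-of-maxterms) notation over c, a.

ΠM(1) = (c OR NOT a)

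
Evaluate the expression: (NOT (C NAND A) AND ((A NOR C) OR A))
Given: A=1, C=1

Substituting: (NOT (1 NAND 1) AND ((1 NOR 1) OR 1))
= 1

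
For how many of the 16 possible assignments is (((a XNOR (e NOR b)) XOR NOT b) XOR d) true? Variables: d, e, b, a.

Satisfying assignments: (0,0,0,0), (0,0,1,0), (0,1,0,1), (0,1,1,0), (1,0,0,1), (1,0,1,1), (1,1,0,0), (1,1,1,1)
Count: 8 out of 16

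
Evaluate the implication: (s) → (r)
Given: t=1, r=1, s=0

Antecedent (s) = 0; consequent (r) = 1.
0 → 1 = 1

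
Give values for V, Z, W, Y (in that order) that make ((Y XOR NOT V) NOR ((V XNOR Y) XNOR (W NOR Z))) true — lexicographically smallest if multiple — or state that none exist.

V=0, Z=0, W=0, Y=1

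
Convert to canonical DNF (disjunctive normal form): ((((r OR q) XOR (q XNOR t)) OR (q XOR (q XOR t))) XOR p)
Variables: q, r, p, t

(NOT q AND NOT r AND NOT p AND NOT t) OR (NOT q AND NOT r AND NOT p AND t) OR (NOT q AND r AND NOT p AND t) OR (NOT q AND r AND p AND NOT t) OR (q AND NOT r AND NOT p AND NOT t) OR (q AND NOT r AND NOT p AND t) OR (q AND r AND NOT p AND NOT t) OR (q AND r AND NOT p AND t)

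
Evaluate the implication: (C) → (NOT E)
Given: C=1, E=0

Antecedent (C) = 1; consequent (NOT E) = 1.
1 → 1 = 1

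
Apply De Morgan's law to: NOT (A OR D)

NOT A AND NOT D
De Morgan's: NOT(OR of terms) = AND of negations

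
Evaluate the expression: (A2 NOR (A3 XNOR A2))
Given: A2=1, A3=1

Substituting: (1 NOR (1 XNOR 1))
= 0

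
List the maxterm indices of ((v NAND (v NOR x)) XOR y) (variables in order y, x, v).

ΠM(4, 5, 6, 7) = (NOT y OR x OR v) AND (NOT y OR x OR NOT v) AND (NOT y OR NOT x OR v) AND (NOT y OR NOT x OR NOT v)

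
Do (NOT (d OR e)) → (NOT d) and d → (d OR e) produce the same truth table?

Yes, Contrapositive is always equivalent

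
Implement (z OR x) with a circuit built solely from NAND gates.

((z NAND z) NAND (x NAND x))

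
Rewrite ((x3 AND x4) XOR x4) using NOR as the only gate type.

((((((x3 NOR x3) NOR (x4 NOR x4)) NOR x4) NOR (((x3 NOR x3) NOR (x4 NOR x4)) NOR x4)) NOR ((((x3 NOR x3) NOR (x4 NOR x4)) NOR x4) NOR (((x3 NOR x3) NOR (x4 NOR x4)) NOR x4))) NOR ((((((x3 NOR x3) NOR (x4 NOR x4)) NOR ((x3 NOR x3) NOR (x4 NOR x4))) NOR (x4 NOR x4)) NOR ((((x3 NOR x3) NOR (x4 NOR x4)) NOR ((x3 NOR x3) NOR (x4 NOR x4))) NOR (x4 NOR x4))) NOR (((((x3 NOR x3) NOR (x4 NOR x4)) NOR ((x3 NOR x3) NOR (x4 NOR x4))) NOR (x4 NOR x4)) NOR ((((x3 NOR x3) NOR (x4 NOR x4)) NOR ((x3 NOR x3) NOR (x4 NOR x4))) NOR (x4 NOR x4)))))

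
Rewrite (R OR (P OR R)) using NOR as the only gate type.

((R NOR ((P NOR R) NOR (P NOR R))) NOR (R NOR ((P NOR R) NOR (P NOR R))))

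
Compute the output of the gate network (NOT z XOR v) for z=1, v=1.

Substituting: (NOT 1 XOR 1)
= 1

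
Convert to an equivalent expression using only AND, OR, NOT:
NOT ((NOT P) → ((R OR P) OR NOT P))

(NOT P) AND NOT ((R OR P) OR NOT P)
(Negated implication: NOT(A → B) = A AND NOT B)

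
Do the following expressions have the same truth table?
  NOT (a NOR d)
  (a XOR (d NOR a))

No. Counterexample: with a=0, d=0, Expression 1 = 0 but Expression 2 = 1.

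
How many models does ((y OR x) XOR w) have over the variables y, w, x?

Satisfying assignments: (0,0,1), (0,1,0), (1,0,0), (1,0,1)
Count: 4 out of 8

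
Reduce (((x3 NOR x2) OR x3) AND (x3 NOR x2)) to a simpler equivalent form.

By absorption (E AND (E OR v) = E):
= (x3 NOR x2)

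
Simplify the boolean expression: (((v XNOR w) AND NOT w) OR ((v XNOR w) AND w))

By distribution ((E AND v) OR (E AND NOT v) = E):
= (v XNOR w)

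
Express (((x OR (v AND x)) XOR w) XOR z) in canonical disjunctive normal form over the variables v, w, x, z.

(NOT v AND NOT w AND NOT x AND z) OR (NOT v AND NOT w AND x AND NOT z) OR (NOT v AND w AND NOT x AND NOT z) OR (NOT v AND w AND x AND z) OR (v AND NOT w AND NOT x AND z) OR (v AND NOT w AND x AND NOT z) OR (v AND w AND NOT x AND NOT z) OR (v AND w AND x AND z)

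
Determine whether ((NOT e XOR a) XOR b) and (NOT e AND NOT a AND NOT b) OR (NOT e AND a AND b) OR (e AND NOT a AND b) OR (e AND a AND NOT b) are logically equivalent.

Yes, they are equivalent — the two output columns agree on all 8 assignments:
e | a | b | Expression 1 | Expression 2
---------------------------------------
0 | 0 | 0 | 1 | 1
0 | 0 | 1 | 0 | 0
0 | 1 | 0 | 0 | 0
0 | 1 | 1 | 1 | 1
1 | 0 | 0 | 0 | 0
1 | 0 | 1 | 1 | 1
1 | 1 | 0 | 1 | 1
1 | 1 | 1 | 0 | 0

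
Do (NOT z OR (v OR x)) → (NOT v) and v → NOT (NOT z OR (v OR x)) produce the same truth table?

Yes, Contrapositive is always equivalent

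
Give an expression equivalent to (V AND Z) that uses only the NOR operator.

((V NOR V) NOR (Z NOR Z))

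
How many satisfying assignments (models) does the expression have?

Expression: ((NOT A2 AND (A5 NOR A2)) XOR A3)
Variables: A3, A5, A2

Satisfying assignments: (0,0,0), (1,0,1), (1,1,0), (1,1,1)
Count: 4 out of 8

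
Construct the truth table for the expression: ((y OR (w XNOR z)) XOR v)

y | w | v | z | Output
----------------------
0 | 0 | 0 | 0 | 1
0 | 0 | 0 | 1 | 0
0 | 0 | 1 | 0 | 0
0 | 0 | 1 | 1 | 1
0 | 1 | 0 | 0 | 0
0 | 1 | 0 | 1 | 1
0 | 1 | 1 | 0 | 1
0 | 1 | 1 | 1 | 0
1 | 0 | 0 | 0 | 1
1 | 0 | 0 | 1 | 1
1 | 0 | 1 | 0 | 0
1 | 0 | 1 | 1 | 0
1 | 1 | 0 | 0 | 1
1 | 1 | 0 | 1 | 1
1 | 1 | 1 | 0 | 0
1 | 1 | 1 | 1 | 0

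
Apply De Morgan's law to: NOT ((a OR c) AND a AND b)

NOT (a OR c) OR NOT a OR NOT b
De Morgan's: NOT(AND of terms) = OR of negations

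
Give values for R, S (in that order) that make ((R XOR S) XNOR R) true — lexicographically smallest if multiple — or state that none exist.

R=0, S=0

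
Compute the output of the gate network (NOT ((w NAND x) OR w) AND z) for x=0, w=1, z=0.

Substituting: (NOT ((1 NAND 0) OR 1) AND 0)
= 0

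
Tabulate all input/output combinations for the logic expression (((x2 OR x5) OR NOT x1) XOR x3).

x3 | x2 | x1 | x5 | Output
--------------------------
0 | 0 | 0 | 0 | 1
0 | 0 | 0 | 1 | 1
0 | 0 | 1 | 0 | 0
0 | 0 | 1 | 1 | 1
0 | 1 | 0 | 0 | 1
0 | 1 | 0 | 1 | 1
0 | 1 | 1 | 0 | 1
0 | 1 | 1 | 1 | 1
1 | 0 | 0 | 0 | 0
1 | 0 | 0 | 1 | 0
1 | 0 | 1 | 0 | 1
1 | 0 | 1 | 1 | 0
1 | 1 | 0 | 0 | 0
1 | 1 | 0 | 1 | 0
1 | 1 | 1 | 0 | 0
1 | 1 | 1 | 1 | 0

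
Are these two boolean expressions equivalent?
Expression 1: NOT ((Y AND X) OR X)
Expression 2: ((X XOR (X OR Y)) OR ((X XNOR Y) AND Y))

No. Counterexample: with X=0, Y=0, Expression 1 = 1 but Expression 2 = 0.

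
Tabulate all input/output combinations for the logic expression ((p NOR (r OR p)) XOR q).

r | q | p | Output
------------------
0 | 0 | 0 | 1
0 | 0 | 1 | 0
0 | 1 | 0 | 0
0 | 1 | 1 | 1
1 | 0 | 0 | 0
1 | 0 | 1 | 0
1 | 1 | 0 | 1
1 | 1 | 1 | 1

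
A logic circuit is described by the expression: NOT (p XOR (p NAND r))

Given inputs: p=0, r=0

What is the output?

Substituting: NOT (0 XOR (0 NAND 0))
= 0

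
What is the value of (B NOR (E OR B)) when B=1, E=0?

Substituting: (1 NOR (0 OR 1))
= 0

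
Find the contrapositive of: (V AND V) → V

Contrapositive: NOT V → NOT (V AND V)
Note: A statement and its contrapositive are logically equivalent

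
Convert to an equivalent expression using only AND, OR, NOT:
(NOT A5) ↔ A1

((NOT A5) AND A1) OR (A5 AND NOT A1)
(Biconditional = both true or both false)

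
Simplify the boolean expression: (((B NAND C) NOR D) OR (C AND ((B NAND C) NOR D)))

By absorption (E OR (E AND v) = E):
= ((B NAND C) NOR D)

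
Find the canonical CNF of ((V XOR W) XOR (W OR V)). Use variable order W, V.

(W OR V) AND (W OR NOT V) AND (NOT W OR V)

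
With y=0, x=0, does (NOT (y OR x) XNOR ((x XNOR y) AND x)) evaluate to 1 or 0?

Substituting: (NOT (0 OR 0) XNOR ((0 XNOR 0) AND 0))
= 0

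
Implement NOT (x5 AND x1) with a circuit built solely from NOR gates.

(((x5 NOR x5) NOR (x1 NOR x1)) NOR ((x5 NOR x5) NOR (x1 NOR x1)))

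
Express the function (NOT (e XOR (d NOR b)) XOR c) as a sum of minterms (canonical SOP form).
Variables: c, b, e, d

Σm(1, 2, 4, 5, 8, 11, 14, 15) = (NOT c AND NOT b AND NOT e AND d) OR (NOT c AND NOT b AND e AND NOT d) OR (NOT c AND b AND NOT e AND NOT d) OR (NOT c AND b AND NOT e AND d) OR (c AND NOT b AND NOT e AND NOT d) OR (c AND NOT b AND e AND d) OR (c AND b AND e AND NOT d) OR (c AND b AND e AND d)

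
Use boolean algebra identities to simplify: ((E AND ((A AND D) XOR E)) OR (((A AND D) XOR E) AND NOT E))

By distribution ((E AND v) OR (E AND NOT v) = E):
= ((A AND D) XOR E)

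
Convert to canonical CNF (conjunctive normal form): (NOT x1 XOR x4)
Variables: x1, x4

(x1 OR NOT x4) AND (NOT x1 OR x4)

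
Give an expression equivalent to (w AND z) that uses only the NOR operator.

((w NOR w) NOR (z NOR z))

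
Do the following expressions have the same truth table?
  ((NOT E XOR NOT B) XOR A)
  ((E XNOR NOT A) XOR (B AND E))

No. Counterexample: with E=0, B=1, A=0, Expression 1 = 1 but Expression 2 = 0.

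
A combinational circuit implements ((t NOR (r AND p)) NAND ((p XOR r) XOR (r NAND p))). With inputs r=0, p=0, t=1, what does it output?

Substituting: ((1 NOR (0 AND 0)) NAND ((0 XOR 0) XOR (0 NAND 0)))
= 1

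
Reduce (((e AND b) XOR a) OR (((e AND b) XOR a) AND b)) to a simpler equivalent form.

By absorption (E OR (E AND v) = E):
= ((e AND b) XOR a)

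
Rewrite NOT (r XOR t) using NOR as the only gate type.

(((((r NOR t) NOR (r NOR t)) NOR ((r NOR t) NOR (r NOR t))) NOR ((((r NOR r) NOR (t NOR t)) NOR ((r NOR r) NOR (t NOR t))) NOR (((r NOR r) NOR (t NOR t)) NOR ((r NOR r) NOR (t NOR t))))) NOR ((((r NOR t) NOR (r NOR t)) NOR ((r NOR t) NOR (r NOR t))) NOR ((((r NOR r) NOR (t NOR t)) NOR ((r NOR r) NOR (t NOR t))) NOR (((r NOR r) NOR (t NOR t)) NOR ((r NOR r) NOR (t NOR t))))))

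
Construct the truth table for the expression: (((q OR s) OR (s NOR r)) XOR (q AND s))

r | q | s | Output
------------------
0 | 0 | 0 | 1
0 | 0 | 1 | 1
0 | 1 | 0 | 1
0 | 1 | 1 | 0
1 | 0 | 0 | 0
1 | 0 | 1 | 1
1 | 1 | 0 | 1
1 | 1 | 1 | 0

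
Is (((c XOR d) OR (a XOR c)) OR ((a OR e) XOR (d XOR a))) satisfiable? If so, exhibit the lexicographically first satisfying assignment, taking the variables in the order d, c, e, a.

d=0, c=0, e=0, a=1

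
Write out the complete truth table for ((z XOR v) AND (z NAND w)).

w | z | v | Output
------------------
0 | 0 | 0 | 0
0 | 0 | 1 | 1
0 | 1 | 0 | 1
0 | 1 | 1 | 0
1 | 0 | 0 | 0
1 | 0 | 1 | 1
1 | 1 | 0 | 0
1 | 1 | 1 | 0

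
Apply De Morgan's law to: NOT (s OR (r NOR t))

NOT s AND NOT (r NOR t)
De Morgan's: NOT(OR of terms) = AND of negations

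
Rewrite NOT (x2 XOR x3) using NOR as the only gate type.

(((((x2 NOR x3) NOR (x2 NOR x3)) NOR ((x2 NOR x3) NOR (x2 NOR x3))) NOR ((((x2 NOR x2) NOR (x3 NOR x3)) NOR ((x2 NOR x2) NOR (x3 NOR x3))) NOR (((x2 NOR x2) NOR (x3 NOR x3)) NOR ((x2 NOR x2) NOR (x3 NOR x3))))) NOR ((((x2 NOR x3) NOR (x2 NOR x3)) NOR ((x2 NOR x3) NOR (x2 NOR x3))) NOR ((((x2 NOR x2) NOR (x3 NOR x3)) NOR ((x2 NOR x2) NOR (x3 NOR x3))) NOR (((x2 NOR x2) NOR (x3 NOR x3)) NOR ((x2 NOR x2) NOR (x3 NOR x3))))))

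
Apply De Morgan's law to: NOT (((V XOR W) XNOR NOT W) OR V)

NOT ((V XOR W) XNOR NOT W) AND NOT V
De Morgan's: NOT(OR of terms) = AND of negations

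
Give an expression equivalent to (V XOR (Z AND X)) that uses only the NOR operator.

((((V NOR ((Z NOR Z) NOR (X NOR X))) NOR (V NOR ((Z NOR Z) NOR (X NOR X)))) NOR ((V NOR ((Z NOR Z) NOR (X NOR X))) NOR (V NOR ((Z NOR Z) NOR (X NOR X))))) NOR ((((V NOR V) NOR (((Z NOR Z) NOR (X NOR X)) NOR ((Z NOR Z) NOR (X NOR X)))) NOR ((V NOR V) NOR (((Z NOR Z) NOR (X NOR X)) NOR ((Z NOR Z) NOR (X NOR X))))) NOR (((V NOR V) NOR (((Z NOR Z) NOR (X NOR X)) NOR ((Z NOR Z) NOR (X NOR X)))) NOR ((V NOR V) NOR (((Z NOR Z) NOR (X NOR X)) NOR ((Z NOR Z) NOR (X NOR X)))))))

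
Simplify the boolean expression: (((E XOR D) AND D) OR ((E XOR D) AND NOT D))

By distribution ((E AND v) OR (E AND NOT v) = E):
= (E XOR D)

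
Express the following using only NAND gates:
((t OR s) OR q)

((((t NAND t) NAND (s NAND s)) NAND ((t NAND t) NAND (s NAND s))) NAND (q NAND q))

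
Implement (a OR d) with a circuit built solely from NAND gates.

((a NAND a) NAND (d NAND d))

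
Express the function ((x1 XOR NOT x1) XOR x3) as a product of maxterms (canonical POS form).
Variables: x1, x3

ΠM(1, 3) = (x1 OR NOT x3) AND (NOT x1 OR NOT x3)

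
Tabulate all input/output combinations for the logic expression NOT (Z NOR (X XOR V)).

Z | V | X | Output
------------------
0 | 0 | 0 | 0
0 | 0 | 1 | 1
0 | 1 | 0 | 1
0 | 1 | 1 | 0
1 | 0 | 0 | 1
1 | 0 | 1 | 1
1 | 1 | 0 | 1
1 | 1 | 1 | 1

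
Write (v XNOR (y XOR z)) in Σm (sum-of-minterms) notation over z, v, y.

Σm(0, 3, 5, 6) = (NOT z AND NOT v AND NOT y) OR (NOT z AND v AND y) OR (z AND NOT v AND y) OR (z AND v AND NOT y)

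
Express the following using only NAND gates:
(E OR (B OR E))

((E NAND E) NAND (((B NAND B) NAND (E NAND E)) NAND ((B NAND B) NAND (E NAND E))))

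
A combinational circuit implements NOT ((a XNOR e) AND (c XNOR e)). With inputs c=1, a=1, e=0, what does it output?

Substituting: NOT ((1 XNOR 0) AND (1 XNOR 0))
= 1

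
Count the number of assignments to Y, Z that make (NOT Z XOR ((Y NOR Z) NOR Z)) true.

Satisfying assignments: (0,0)
Count: 1 out of 4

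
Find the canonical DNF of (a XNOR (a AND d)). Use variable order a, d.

(NOT a AND NOT d) OR (NOT a AND d) OR (a AND d)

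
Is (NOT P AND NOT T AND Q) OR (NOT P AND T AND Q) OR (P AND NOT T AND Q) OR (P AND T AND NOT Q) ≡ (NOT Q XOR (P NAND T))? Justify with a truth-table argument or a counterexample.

Yes, they are equivalent — the two output columns agree on all 8 assignments:
P | T | Q | Expression 1 | Expression 2
---------------------------------------
0 | 0 | 0 | 0 | 0
0 | 0 | 1 | 1 | 1
0 | 1 | 0 | 0 | 0
0 | 1 | 1 | 1 | 1
1 | 0 | 0 | 0 | 0
1 | 0 | 1 | 1 | 1
1 | 1 | 0 | 1 | 1
1 | 1 | 1 | 0 | 0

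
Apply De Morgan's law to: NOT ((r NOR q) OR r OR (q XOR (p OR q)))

NOT (r NOR q) AND NOT r AND NOT (q XOR (p OR q))
De Morgan's: NOT(OR of terms) = AND of negations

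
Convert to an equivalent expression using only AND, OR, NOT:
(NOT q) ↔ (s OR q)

((NOT q) AND (s OR q)) OR (q AND NOT (s OR q))
(Biconditional = both true or both false)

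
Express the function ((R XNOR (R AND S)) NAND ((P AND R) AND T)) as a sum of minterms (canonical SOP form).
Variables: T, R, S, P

Σm(0, 1, 2, 3, 4, 5, 6, 7, 8, 9, 10, 11, 12, 13, 14) = (NOT T AND NOT R AND NOT S AND NOT P) OR (NOT T AND NOT R AND NOT S AND P) OR (NOT T AND NOT R AND S AND NOT P) OR (NOT T AND NOT R AND S AND P) OR (NOT T AND R AND NOT S AND NOT P) OR (NOT T AND R AND NOT S AND P) OR (NOT T AND R AND S AND NOT P) OR (NOT T AND R AND S AND P) OR (T AND NOT R AND NOT S AND NOT P) OR (T AND NOT R AND NOT S AND P) OR (T AND NOT R AND S AND NOT P) OR (T AND NOT R AND S AND P) OR (T AND R AND NOT S AND NOT P) OR (T AND R AND NOT S AND P) OR (T AND R AND S AND NOT P)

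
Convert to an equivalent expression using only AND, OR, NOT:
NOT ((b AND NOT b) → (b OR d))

(b AND NOT b) AND NOT (b OR d)
(Negated implication: NOT(A → B) = A AND NOT B)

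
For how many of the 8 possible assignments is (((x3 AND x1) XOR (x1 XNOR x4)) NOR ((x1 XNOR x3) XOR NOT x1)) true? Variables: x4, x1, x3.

Satisfying assignments: (0,1,0), (1,0,0)
Count: 2 out of 8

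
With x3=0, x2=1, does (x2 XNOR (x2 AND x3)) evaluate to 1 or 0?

Substituting: (1 XNOR (1 AND 0))
= 0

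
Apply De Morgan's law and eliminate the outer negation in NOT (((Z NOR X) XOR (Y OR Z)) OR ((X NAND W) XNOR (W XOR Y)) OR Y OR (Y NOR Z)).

NOT ((Z NOR X) XOR (Y OR Z)) AND NOT ((X NAND W) XNOR (W XOR Y)) AND NOT Y AND NOT (Y NOR Z)
De Morgan's: NOT(OR of terms) = AND of negations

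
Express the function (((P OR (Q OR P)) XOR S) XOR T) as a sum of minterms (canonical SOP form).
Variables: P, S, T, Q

Σm(1, 2, 4, 7, 8, 9, 14, 15) = (NOT P AND NOT S AND NOT T AND Q) OR (NOT P AND NOT S AND T AND NOT Q) OR (NOT P AND S AND NOT T AND NOT Q) OR (NOT P AND S AND T AND Q) OR (P AND NOT S AND NOT T AND NOT Q) OR (P AND NOT S AND NOT T AND Q) OR (P AND S AND T AND NOT Q) OR (P AND S AND T AND Q)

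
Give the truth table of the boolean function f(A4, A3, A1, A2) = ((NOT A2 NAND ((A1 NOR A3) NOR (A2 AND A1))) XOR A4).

A4 | A3 | A1 | A2 | Output
--------------------------
0 | 0 | 0 | 0 | 1
0 | 0 | 0 | 1 | 1
0 | 0 | 1 | 0 | 0
0 | 0 | 1 | 1 | 1
0 | 1 | 0 | 0 | 0
0 | 1 | 0 | 1 | 1
0 | 1 | 1 | 0 | 0
0 | 1 | 1 | 1 | 1
1 | 0 | 0 | 0 | 0
1 | 0 | 0 | 1 | 0
1 | 0 | 1 | 0 | 1
1 | 0 | 1 | 1 | 0
1 | 1 | 0 | 0 | 1
1 | 1 | 0 | 1 | 0
1 | 1 | 1 | 0 | 1
1 | 1 | 1 | 1 | 0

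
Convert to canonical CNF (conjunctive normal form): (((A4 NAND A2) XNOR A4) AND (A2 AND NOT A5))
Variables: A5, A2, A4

(A5 OR A2 OR A4) AND (A5 OR A2 OR NOT A4) AND (A5 OR NOT A2 OR A4) AND (A5 OR NOT A2 OR NOT A4) AND (NOT A5 OR A2 OR A4) AND (NOT A5 OR A2 OR NOT A4) AND (NOT A5 OR NOT A2 OR A4) AND (NOT A5 OR NOT A2 OR NOT A4)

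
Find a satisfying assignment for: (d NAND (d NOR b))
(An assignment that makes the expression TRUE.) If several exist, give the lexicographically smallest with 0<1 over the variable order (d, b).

d=0, b=0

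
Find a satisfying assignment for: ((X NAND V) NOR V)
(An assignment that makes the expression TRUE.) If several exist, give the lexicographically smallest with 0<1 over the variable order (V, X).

UNSATISFIABLE - no assignment makes this expression true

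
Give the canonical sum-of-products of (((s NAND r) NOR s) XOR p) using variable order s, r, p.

Σm(1, 3, 5, 7) = (NOT s AND NOT r AND p) OR (NOT s AND r AND p) OR (s AND NOT r AND p) OR (s AND r AND p)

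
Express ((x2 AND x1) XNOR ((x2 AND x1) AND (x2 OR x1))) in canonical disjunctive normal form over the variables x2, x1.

(NOT x2 AND NOT x1) OR (NOT x2 AND x1) OR (x2 AND NOT x1) OR (x2 AND x1)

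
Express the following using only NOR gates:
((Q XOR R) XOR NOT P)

((((((((Q NOR R) NOR (Q NOR R)) NOR ((Q NOR R) NOR (Q NOR R))) NOR ((((Q NOR Q) NOR (R NOR R)) NOR ((Q NOR Q) NOR (R NOR R))) NOR (((Q NOR Q) NOR (R NOR R)) NOR ((Q NOR Q) NOR (R NOR R))))) NOR (P NOR P)) NOR (((((Q NOR R) NOR (Q NOR R)) NOR ((Q NOR R) NOR (Q NOR R))) NOR ((((Q NOR Q) NOR (R NOR R)) NOR ((Q NOR Q) NOR (R NOR R))) NOR (((Q NOR Q) NOR (R NOR R)) NOR ((Q NOR Q) NOR (R NOR R))))) NOR (P NOR P))) NOR ((((((Q NOR R) NOR (Q NOR R)) NOR ((Q NOR R) NOR (Q NOR R))) NOR ((((Q NOR Q) NOR (R NOR R)) NOR ((Q NOR Q) NOR (R NOR R))) NOR (((Q NOR Q) NOR (R NOR R)) NOR ((Q NOR Q) NOR (R NOR R))))) NOR (P NOR P)) NOR (((((Q NOR R) NOR (Q NOR R)) NOR ((Q NOR R) NOR (Q NOR R))) NOR ((((Q NOR Q) NOR (R NOR R)) NOR ((Q NOR Q) NOR (R NOR R))) NOR (((Q NOR Q) NOR (R NOR R)) NOR ((Q NOR Q) NOR (R NOR R))))) NOR (P NOR P)))) NOR ((((((((Q NOR R) NOR (Q NOR R)) NOR ((Q NOR R) NOR (Q NOR R))) NOR ((((Q NOR Q) NOR (R NOR R)) NOR ((Q NOR Q) NOR (R NOR R))) NOR (((Q NOR Q) NOR (R NOR R)) NOR ((Q NOR Q) NOR (R NOR R))))) NOR ((((Q NOR R) NOR (Q NOR R)) NOR ((Q NOR R) NOR (Q NOR R))) NOR ((((Q NOR Q) NOR (R NOR R)) NOR ((Q NOR Q) NOR (R NOR R))) NOR (((Q NOR Q) NOR (R NOR R)) NOR ((Q NOR Q) NOR (R NOR R)))))) NOR ((P NOR P) NOR (P NOR P))) NOR ((((((Q NOR R) NOR (Q NOR R)) NOR ((Q NOR R) NOR (Q NOR R))) NOR ((((Q NOR Q) NOR (R NOR R)) NOR ((Q NOR Q) NOR (R NOR R))) NOR (((Q NOR Q) NOR (R NOR R)) NOR ((Q NOR Q) NOR (R NOR R))))) NOR ((((Q NOR R) NOR (Q NOR R)) NOR ((Q NOR R) NOR (Q NOR R))) NOR ((((Q NOR Q) NOR (R NOR R)) NOR ((Q NOR Q) NOR (R NOR R))) NOR (((Q NOR Q) NOR (R NOR R)) NOR ((Q NOR Q) NOR (R NOR R)))))) NOR ((P NOR P) NOR (P NOR P)))) NOR (((((((Q NOR R) NOR (Q NOR R)) NOR ((Q NOR R) NOR (Q NOR R))) NOR ((((Q NOR Q) NOR (R NOR R)) NOR ((Q NOR Q) NOR (R NOR R))) NOR (((Q NOR Q) NOR (R NOR R)) NOR ((Q NOR Q) NOR (R NOR R))))) NOR ((((Q NOR R) NOR (Q NOR R)) NOR ((Q NOR R) NOR (Q NOR R))) NOR ((((Q NOR Q) NOR (R NOR R)) NOR ((Q NOR Q) NOR (R NOR R))) NOR (((Q NOR Q) NOR (R NOR R)) NOR ((Q NOR Q) NOR (R NOR R)))))) NOR ((P NOR P) NOR (P NOR P))) NOR ((((((Q NOR R) NOR (Q NOR R)) NOR ((Q NOR R) NOR (Q NOR R))) NOR ((((Q NOR Q) NOR (R NOR R)) NOR ((Q NOR Q) NOR (R NOR R))) NOR (((Q NOR Q) NOR (R NOR R)) NOR ((Q NOR Q) NOR (R NOR R))))) NOR ((((Q NOR R) NOR (Q NOR R)) NOR ((Q NOR R) NOR (Q NOR R))) NOR ((((Q NOR Q) NOR (R NOR R)) NOR ((Q NOR Q) NOR (R NOR R))) NOR (((Q NOR Q) NOR (R NOR R)) NOR ((Q NOR Q) NOR (R NOR R)))))) NOR ((P NOR P) NOR (P NOR P))))))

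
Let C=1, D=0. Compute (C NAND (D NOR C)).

Substituting: (1 NAND (0 NOR 1))
= 1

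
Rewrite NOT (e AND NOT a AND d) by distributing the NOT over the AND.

NOT e OR a OR NOT d
De Morgan's: NOT(AND of terms) = OR of negations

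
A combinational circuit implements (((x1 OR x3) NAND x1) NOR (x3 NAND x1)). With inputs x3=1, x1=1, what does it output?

Substituting: (((1 OR 1) NAND 1) NOR (1 NAND 1))
= 1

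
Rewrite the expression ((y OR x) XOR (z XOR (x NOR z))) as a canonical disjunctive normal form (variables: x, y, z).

(NOT x AND NOT y AND NOT z) OR (NOT x AND NOT y AND z) OR (x AND NOT y AND NOT z) OR (x AND y AND NOT z)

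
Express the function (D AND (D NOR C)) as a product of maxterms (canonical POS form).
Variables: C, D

ΠM(0, 1, 2, 3) = (C OR D) AND (C OR NOT D) AND (NOT C OR D) AND (NOT C OR NOT D)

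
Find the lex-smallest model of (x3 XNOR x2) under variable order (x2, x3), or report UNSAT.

x2=0, x3=0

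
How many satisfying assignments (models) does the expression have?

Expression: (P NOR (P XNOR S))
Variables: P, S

Satisfying assignments: (0,1)
Count: 1 out of 4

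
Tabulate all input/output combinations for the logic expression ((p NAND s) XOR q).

q | p | s | Output
------------------
0 | 0 | 0 | 1
0 | 0 | 1 | 1
0 | 1 | 0 | 1
0 | 1 | 1 | 0
1 | 0 | 0 | 0
1 | 0 | 1 | 0
1 | 1 | 0 | 0
1 | 1 | 1 | 1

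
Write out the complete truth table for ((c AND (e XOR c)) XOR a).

a | e | c | Output
------------------
0 | 0 | 0 | 0
0 | 0 | 1 | 1
0 | 1 | 0 | 0
0 | 1 | 1 | 0
1 | 0 | 0 | 1
1 | 0 | 1 | 0
1 | 1 | 0 | 1
1 | 1 | 1 | 1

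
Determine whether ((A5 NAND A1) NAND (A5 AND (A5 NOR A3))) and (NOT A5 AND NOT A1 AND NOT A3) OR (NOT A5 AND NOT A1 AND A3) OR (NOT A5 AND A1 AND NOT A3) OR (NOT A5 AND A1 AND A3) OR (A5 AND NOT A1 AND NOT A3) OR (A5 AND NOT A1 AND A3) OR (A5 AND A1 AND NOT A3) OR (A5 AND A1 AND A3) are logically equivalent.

Yes, they are equivalent — the two output columns agree on all 8 assignments:
A5 | A1 | A3 | Expression 1 | Expression 2
------------------------------------------
0 | 0 | 0 | 1 | 1
0 | 0 | 1 | 1 | 1
0 | 1 | 0 | 1 | 1
0 | 1 | 1 | 1 | 1
1 | 0 | 0 | 1 | 1
1 | 0 | 1 | 1 | 1
1 | 1 | 0 | 1 | 1
1 | 1 | 1 | 1 | 1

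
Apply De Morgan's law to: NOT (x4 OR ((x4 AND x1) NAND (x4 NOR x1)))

NOT x4 AND NOT ((x4 AND x1) NAND (x4 NOR x1))
De Morgan's: NOT(OR of terms) = AND of negations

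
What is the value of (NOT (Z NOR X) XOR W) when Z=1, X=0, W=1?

Substituting: (NOT (1 NOR 0) XOR 1)
= 0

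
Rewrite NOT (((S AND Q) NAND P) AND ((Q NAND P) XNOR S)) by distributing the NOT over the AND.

NOT ((S AND Q) NAND P) OR NOT ((Q NAND P) XNOR S)
De Morgan's: NOT(AND of terms) = OR of negations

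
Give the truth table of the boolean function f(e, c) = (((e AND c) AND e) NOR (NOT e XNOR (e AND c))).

e | c | Output
--------------
0 | 0 | 1
0 | 1 | 1
1 | 0 | 0
1 | 1 | 0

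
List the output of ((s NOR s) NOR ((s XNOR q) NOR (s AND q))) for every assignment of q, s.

q | s | Output
--------------
0 | 0 | 0
0 | 1 | 0
1 | 0 | 0
1 | 1 | 1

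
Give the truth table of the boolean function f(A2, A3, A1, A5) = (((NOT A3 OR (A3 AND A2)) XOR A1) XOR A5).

A2 | A3 | A1 | A5 | Output
--------------------------
0 | 0 | 0 | 0 | 1
0 | 0 | 0 | 1 | 0
0 | 0 | 1 | 0 | 0
0 | 0 | 1 | 1 | 1
0 | 1 | 0 | 0 | 0
0 | 1 | 0 | 1 | 1
0 | 1 | 1 | 0 | 1
0 | 1 | 1 | 1 | 0
1 | 0 | 0 | 0 | 1
1 | 0 | 0 | 1 | 0
1 | 0 | 1 | 0 | 0
1 | 0 | 1 | 1 | 1
1 | 1 | 0 | 0 | 1
1 | 1 | 0 | 1 | 0
1 | 1 | 1 | 0 | 0
1 | 1 | 1 | 1 | 1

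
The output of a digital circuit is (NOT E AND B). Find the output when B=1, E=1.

Substituting: (NOT 1 AND 1)
= 0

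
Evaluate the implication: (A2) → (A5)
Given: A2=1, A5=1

Antecedent (A2) = 1; consequent (A5) = 1.
1 → 1 = 1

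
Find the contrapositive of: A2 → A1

Contrapositive: NOT A1 → NOT A2
Note: A statement and its contrapositive are logically equivalent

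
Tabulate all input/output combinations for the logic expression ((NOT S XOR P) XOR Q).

P | Q | S | Output
------------------
0 | 0 | 0 | 1
0 | 0 | 1 | 0
0 | 1 | 0 | 0
0 | 1 | 1 | 1
1 | 0 | 0 | 0
1 | 0 | 1 | 1
1 | 1 | 0 | 1
1 | 1 | 1 | 0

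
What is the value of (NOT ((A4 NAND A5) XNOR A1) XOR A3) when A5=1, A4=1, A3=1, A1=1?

Substituting: (NOT ((1 NAND 1) XNOR 1) XOR 1)
= 0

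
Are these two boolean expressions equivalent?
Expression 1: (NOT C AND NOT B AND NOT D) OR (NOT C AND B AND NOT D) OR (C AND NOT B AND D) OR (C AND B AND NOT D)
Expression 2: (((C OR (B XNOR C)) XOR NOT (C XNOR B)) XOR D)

Yes, they are equivalent — the two output columns agree on all 8 assignments:
C | B | D | Expression 1 | Expression 2
---------------------------------------
0 | 0 | 0 | 1 | 1
0 | 0 | 1 | 0 | 0
0 | 1 | 0 | 1 | 1
0 | 1 | 1 | 0 | 0
1 | 0 | 0 | 0 | 0
1 | 0 | 1 | 1 | 1
1 | 1 | 0 | 1 | 1
1 | 1 | 1 | 0 | 0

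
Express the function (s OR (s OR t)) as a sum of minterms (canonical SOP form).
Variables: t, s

Σm(1, 2, 3) = (NOT t AND s) OR (t AND NOT s) OR (t AND s)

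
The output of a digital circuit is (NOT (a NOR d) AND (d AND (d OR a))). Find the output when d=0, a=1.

Substituting: (NOT (1 NOR 0) AND (0 AND (0 OR 1)))
= 0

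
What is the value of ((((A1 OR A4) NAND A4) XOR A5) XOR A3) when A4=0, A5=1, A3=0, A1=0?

Substituting: ((((0 OR 0) NAND 0) XOR 1) XOR 0)
= 0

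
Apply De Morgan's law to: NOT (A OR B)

NOT A AND NOT B
De Morgan's: NOT(OR of terms) = AND of negations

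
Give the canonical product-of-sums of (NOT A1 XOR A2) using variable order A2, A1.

ΠM(1, 2) = (A2 OR NOT A1) AND (NOT A2 OR A1)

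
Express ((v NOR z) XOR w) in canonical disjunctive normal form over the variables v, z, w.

(NOT v AND NOT z AND NOT w) OR (NOT v AND z AND w) OR (v AND NOT z AND w) OR (v AND z AND w)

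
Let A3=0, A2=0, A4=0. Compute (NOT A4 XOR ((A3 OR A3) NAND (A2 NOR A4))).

Substituting: (NOT 0 XOR ((0 OR 0) NAND (0 NOR 0)))
= 0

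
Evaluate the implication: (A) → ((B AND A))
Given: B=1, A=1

Antecedent (A) = 1; consequent ((B AND A)) = 1.
1 → 1 = 1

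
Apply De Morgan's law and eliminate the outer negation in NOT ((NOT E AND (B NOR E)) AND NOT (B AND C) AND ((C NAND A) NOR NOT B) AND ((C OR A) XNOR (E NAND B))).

NOT (NOT E AND (B NOR E)) OR (B AND C) OR NOT ((C NAND A) NOR NOT B) OR NOT ((C OR A) XNOR (E NAND B))
De Morgan's: NOT(AND of terms) = OR of negations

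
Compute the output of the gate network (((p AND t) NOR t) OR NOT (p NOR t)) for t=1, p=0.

Substituting: (((0 AND 1) NOR 1) OR NOT (0 NOR 1))
= 1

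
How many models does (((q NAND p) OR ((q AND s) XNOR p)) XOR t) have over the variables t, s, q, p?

Satisfying assignments: (0,0,0,0), (0,0,0,1), (0,0,1,0), (0,1,0,0), (0,1,0,1), (0,1,1,0), (0,1,1,1), (1,0,1,1)
Count: 8 out of 16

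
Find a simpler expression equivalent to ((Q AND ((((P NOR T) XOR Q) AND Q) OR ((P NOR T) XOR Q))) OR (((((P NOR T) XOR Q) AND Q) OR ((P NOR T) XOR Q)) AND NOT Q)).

By distribution ((E AND v) OR (E AND NOT v) = E) then absorption (E OR (E AND v) = E):
= ((P NOR T) XOR Q)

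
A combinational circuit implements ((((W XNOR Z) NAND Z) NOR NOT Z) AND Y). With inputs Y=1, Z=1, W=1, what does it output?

Substituting: ((((1 XNOR 1) NAND 1) NOR NOT 1) AND 1)
= 1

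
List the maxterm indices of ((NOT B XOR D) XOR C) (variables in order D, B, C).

ΠM(1, 2, 4, 7) = (D OR B OR NOT C) AND (D OR NOT B OR C) AND (NOT D OR B OR C) AND (NOT D OR NOT B OR NOT C)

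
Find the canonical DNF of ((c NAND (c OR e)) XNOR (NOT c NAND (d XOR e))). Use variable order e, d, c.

(NOT e AND NOT d AND NOT c) OR (e AND d AND NOT c)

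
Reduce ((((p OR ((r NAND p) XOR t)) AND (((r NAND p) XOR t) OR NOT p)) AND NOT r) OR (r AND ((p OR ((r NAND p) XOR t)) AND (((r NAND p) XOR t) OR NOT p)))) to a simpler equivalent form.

By distribution ((E AND v) OR (E AND NOT v) = E) then distribution ((E OR v) AND (E OR NOT v) = E):
= ((r NAND p) XOR t)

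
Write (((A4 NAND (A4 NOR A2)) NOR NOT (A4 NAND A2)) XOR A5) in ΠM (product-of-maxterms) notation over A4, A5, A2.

ΠM(0, 1, 4, 5) = (A4 OR A5 OR A2) AND (A4 OR A5 OR NOT A2) AND (NOT A4 OR A5 OR A2) AND (NOT A4 OR A5 OR NOT A2)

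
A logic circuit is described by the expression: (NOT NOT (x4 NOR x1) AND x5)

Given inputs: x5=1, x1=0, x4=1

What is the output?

Substituting: (NOT NOT (1 NOR 0) AND 1)
= 0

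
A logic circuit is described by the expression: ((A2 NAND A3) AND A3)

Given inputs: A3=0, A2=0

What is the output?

Substituting: ((0 NAND 0) AND 0)
= 0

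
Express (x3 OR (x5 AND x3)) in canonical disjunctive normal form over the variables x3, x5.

(x3 AND NOT x5) OR (x3 AND x5)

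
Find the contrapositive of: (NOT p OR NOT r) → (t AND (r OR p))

Contrapositive: NOT (t AND (r OR p)) → NOT (NOT p OR NOT r)
Note: A statement and its contrapositive are logically equivalent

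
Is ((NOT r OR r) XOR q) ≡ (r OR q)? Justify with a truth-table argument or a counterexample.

No. Counterexample: with q=0, r=0, Expression 1 = 1 but Expression 2 = 0.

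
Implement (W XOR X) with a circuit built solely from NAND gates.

((W NAND (W NAND X)) NAND (X NAND (W NAND X)))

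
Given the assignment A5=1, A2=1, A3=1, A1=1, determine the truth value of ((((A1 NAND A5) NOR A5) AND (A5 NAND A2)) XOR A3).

Substituting: ((((1 NAND 1) NOR 1) AND (1 NAND 1)) XOR 1)
= 1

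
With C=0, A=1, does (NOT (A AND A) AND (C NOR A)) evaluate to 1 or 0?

Substituting: (NOT (1 AND 1) AND (0 NOR 1))
= 0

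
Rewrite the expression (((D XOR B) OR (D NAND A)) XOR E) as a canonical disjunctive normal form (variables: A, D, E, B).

(NOT A AND NOT D AND NOT E AND NOT B) OR (NOT A AND NOT D AND NOT E AND B) OR (NOT A AND D AND NOT E AND NOT B) OR (NOT A AND D AND NOT E AND B) OR (A AND NOT D AND NOT E AND NOT B) OR (A AND NOT D AND NOT E AND B) OR (A AND D AND NOT E AND NOT B) OR (A AND D AND E AND B)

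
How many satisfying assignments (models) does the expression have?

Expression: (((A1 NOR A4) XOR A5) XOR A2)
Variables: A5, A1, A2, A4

Satisfying assignments: (0,0,0,0), (0,0,1,1), (0,1,1,0), (0,1,1,1), (1,0,0,1), (1,0,1,0), (1,1,0,0), (1,1,0,1)
Count: 8 out of 16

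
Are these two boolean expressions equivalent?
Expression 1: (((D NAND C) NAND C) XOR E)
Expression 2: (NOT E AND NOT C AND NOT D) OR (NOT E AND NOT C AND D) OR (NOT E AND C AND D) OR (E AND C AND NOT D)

Yes, they are equivalent — the two output columns agree on all 8 assignments:
E | C | D | Expression 1 | Expression 2
---------------------------------------
0 | 0 | 0 | 1 | 1
0 | 0 | 1 | 1 | 1
0 | 1 | 0 | 0 | 0
0 | 1 | 1 | 1 | 1
1 | 0 | 0 | 0 | 0
1 | 0 | 1 | 0 | 0
1 | 1 | 0 | 1 | 1
1 | 1 | 1 | 0 | 0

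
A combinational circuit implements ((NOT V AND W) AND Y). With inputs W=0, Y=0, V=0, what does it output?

Substituting: ((NOT 0 AND 0) AND 0)
= 0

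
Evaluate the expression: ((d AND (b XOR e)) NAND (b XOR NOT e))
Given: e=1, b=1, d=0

Substituting: ((0 AND (1 XOR 1)) NAND (1 XOR NOT 1))
= 1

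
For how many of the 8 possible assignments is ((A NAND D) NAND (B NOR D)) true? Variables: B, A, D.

Satisfying assignments: (0,0,1), (0,1,1), (1,0,0), (1,0,1), (1,1,0), (1,1,1)
Count: 6 out of 8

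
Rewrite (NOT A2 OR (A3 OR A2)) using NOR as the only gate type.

(((A2 NOR A2) NOR ((A3 NOR A2) NOR (A3 NOR A2))) NOR ((A2 NOR A2) NOR ((A3 NOR A2) NOR (A3 NOR A2))))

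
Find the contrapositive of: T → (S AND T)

Contrapositive: NOT (S AND T) → NOT T
Note: A statement and its contrapositive are logically equivalent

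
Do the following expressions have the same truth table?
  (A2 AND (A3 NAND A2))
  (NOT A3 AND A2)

Yes, they are equivalent — the two output columns agree on all 4 assignments:
A3 | A2 | Expression 1 | Expression 2
-------------------------------------
0 | 0 | 0 | 0
0 | 1 | 1 | 1
1 | 0 | 0 | 0
1 | 1 | 0 | 0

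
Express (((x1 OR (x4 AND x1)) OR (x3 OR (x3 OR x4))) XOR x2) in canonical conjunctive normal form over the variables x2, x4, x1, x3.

(x2 OR x4 OR x1 OR x3) AND (NOT x2 OR x4 OR x1 OR NOT x3) AND (NOT x2 OR x4 OR NOT x1 OR x3) AND (NOT x2 OR x4 OR NOT x1 OR NOT x3) AND (NOT x2 OR NOT x4 OR x1 OR x3) AND (NOT x2 OR NOT x4 OR x1 OR NOT x3) AND (NOT x2 OR NOT x4 OR NOT x1 OR x3) AND (NOT x2 OR NOT x4 OR NOT x1 OR NOT x3)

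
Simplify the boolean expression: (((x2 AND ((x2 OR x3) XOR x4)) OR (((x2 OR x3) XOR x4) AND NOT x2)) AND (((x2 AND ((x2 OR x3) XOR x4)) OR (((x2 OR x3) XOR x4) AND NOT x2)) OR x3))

By absorption (E AND (E OR v) = E) then distribution ((E AND v) OR (E AND NOT v) = E):
= ((x2 OR x3) XOR x4)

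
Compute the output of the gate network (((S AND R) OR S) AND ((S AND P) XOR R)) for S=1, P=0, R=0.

Substituting: (((1 AND 0) OR 1) AND ((1 AND 0) XOR 0))
= 0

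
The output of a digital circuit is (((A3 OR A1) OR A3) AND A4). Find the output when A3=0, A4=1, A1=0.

Substituting: (((0 OR 0) OR 0) AND 1)
= 0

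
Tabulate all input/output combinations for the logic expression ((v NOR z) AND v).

v | z | Output
--------------
0 | 0 | 0
0 | 1 | 0
1 | 0 | 0
1 | 1 | 0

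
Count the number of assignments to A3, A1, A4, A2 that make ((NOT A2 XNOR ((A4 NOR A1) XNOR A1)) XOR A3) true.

Satisfying assignments: (0,0,0,1), (0,0,1,0), (0,1,0,1), (0,1,1,1), (1,0,0,0), (1,0,1,1), (1,1,0,0), (1,1,1,0)
Count: 8 out of 16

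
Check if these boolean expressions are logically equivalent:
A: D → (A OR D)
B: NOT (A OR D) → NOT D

Yes, Contrapositive is always equivalent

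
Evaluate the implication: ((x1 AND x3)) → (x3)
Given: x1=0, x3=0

Antecedent ((x1 AND x3)) = 0; consequent (x3) = 0.
0 → 0 = 1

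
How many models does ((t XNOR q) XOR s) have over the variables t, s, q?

Satisfying assignments: (0,0,0), (0,1,1), (1,0,1), (1,1,0)
Count: 4 out of 8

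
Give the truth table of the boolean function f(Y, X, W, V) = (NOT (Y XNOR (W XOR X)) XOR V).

Y | X | W | V | Output
----------------------
0 | 0 | 0 | 0 | 0
0 | 0 | 0 | 1 | 1
0 | 0 | 1 | 0 | 1
0 | 0 | 1 | 1 | 0
0 | 1 | 0 | 0 | 1
0 | 1 | 0 | 1 | 0
0 | 1 | 1 | 0 | 0
0 | 1 | 1 | 1 | 1
1 | 0 | 0 | 0 | 1
1 | 0 | 0 | 1 | 0
1 | 0 | 1 | 0 | 0
1 | 0 | 1 | 1 | 1
1 | 1 | 0 | 0 | 0
1 | 1 | 0 | 1 | 1
1 | 1 | 1 | 0 | 1
1 | 1 | 1 | 1 | 0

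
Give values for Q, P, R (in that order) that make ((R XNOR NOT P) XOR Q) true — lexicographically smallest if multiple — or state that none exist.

Q=0, P=0, R=1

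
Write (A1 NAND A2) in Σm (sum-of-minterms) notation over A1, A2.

Σm(0, 1, 2) = (NOT A1 AND NOT A2) OR (NOT A1 AND A2) OR (A1 AND NOT A2)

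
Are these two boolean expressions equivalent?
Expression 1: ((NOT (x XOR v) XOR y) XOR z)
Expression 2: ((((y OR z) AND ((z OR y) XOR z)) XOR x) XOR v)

No. Counterexample: with x=0, y=0, v=0, z=0, Expression 1 = 1 but Expression 2 = 0.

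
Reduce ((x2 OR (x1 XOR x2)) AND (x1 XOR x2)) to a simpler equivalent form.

By absorption (E AND (E OR v) = E):
= (x1 XOR x2)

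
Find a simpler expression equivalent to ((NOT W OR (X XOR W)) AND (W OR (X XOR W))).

By distribution ((E OR v) AND (E OR NOT v) = E):
= (X XOR W)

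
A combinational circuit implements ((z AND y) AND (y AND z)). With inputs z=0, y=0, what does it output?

Substituting: ((0 AND 0) AND (0 AND 0))
= 0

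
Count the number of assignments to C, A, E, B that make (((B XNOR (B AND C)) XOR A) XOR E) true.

Satisfying assignments: (0,0,0,0), (0,0,1,1), (0,1,0,1), (0,1,1,0), (1,0,0,0), (1,0,0,1), (1,1,1,0), (1,1,1,1)
Count: 8 out of 16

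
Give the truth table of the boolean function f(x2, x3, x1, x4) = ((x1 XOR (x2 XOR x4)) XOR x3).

x2 | x3 | x1 | x4 | Output
--------------------------
0 | 0 | 0 | 0 | 0
0 | 0 | 0 | 1 | 1
0 | 0 | 1 | 0 | 1
0 | 0 | 1 | 1 | 0
0 | 1 | 0 | 0 | 1
0 | 1 | 0 | 1 | 0
0 | 1 | 1 | 0 | 0
0 | 1 | 1 | 1 | 1
1 | 0 | 0 | 0 | 1
1 | 0 | 0 | 1 | 0
1 | 0 | 1 | 0 | 0
1 | 0 | 1 | 1 | 1
1 | 1 | 0 | 0 | 0
1 | 1 | 0 | 1 | 1
1 | 1 | 1 | 0 | 1
1 | 1 | 1 | 1 | 0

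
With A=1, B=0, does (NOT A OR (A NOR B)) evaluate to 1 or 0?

Substituting: (NOT 1 OR (1 NOR 0))
= 0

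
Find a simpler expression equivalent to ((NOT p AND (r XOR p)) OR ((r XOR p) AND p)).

By distribution ((E AND v) OR (E AND NOT v) = E):
= (r XOR p)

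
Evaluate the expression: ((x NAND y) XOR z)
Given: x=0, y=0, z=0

Substituting: ((0 NAND 0) XOR 0)
= 1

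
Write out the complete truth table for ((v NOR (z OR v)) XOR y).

y | z | v | Output
------------------
0 | 0 | 0 | 1
0 | 0 | 1 | 0
0 | 1 | 0 | 0
0 | 1 | 1 | 0
1 | 0 | 0 | 0
1 | 0 | 1 | 1
1 | 1 | 0 | 1
1 | 1 | 1 | 1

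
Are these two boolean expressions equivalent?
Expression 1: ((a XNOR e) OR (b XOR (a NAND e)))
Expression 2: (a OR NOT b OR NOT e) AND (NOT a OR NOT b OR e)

Yes, they are equivalent — the two output columns agree on all 8 assignments:
a | b | e | Expression 1 | Expression 2
---------------------------------------
0 | 0 | 0 | 1 | 1
0 | 0 | 1 | 1 | 1
0 | 1 | 0 | 1 | 1
0 | 1 | 1 | 0 | 0
1 | 0 | 0 | 1 | 1
1 | 0 | 1 | 1 | 1
1 | 1 | 0 | 0 | 0
1 | 1 | 1 | 1 | 1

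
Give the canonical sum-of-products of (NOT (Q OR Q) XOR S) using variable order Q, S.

Σm(0, 3) = (NOT Q AND NOT S) OR (Q AND S)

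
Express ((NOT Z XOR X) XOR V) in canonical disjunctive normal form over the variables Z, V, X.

(NOT Z AND NOT V AND NOT X) OR (NOT Z AND V AND X) OR (Z AND NOT V AND X) OR (Z AND V AND NOT X)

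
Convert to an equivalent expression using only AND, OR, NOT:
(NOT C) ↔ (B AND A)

((NOT C) AND (B AND A)) OR (C AND NOT (B AND A))
(Biconditional = both true or both false)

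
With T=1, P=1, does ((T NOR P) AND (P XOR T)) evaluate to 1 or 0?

Substituting: ((1 NOR 1) AND (1 XOR 1))
= 0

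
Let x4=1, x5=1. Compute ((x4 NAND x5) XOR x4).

Substituting: ((1 NAND 1) XOR 1)
= 1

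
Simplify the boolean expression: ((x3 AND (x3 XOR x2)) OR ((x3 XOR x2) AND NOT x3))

By distribution ((E AND v) OR (E AND NOT v) = E):
= (x3 XOR x2)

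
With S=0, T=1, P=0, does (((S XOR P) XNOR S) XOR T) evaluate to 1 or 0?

Substituting: (((0 XOR 0) XNOR 0) XOR 1)
= 0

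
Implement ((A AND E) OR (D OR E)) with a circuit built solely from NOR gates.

((((A NOR A) NOR (E NOR E)) NOR ((D NOR E) NOR (D NOR E))) NOR (((A NOR A) NOR (E NOR E)) NOR ((D NOR E) NOR (D NOR E))))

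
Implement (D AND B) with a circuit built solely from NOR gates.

((D NOR D) NOR (B NOR B))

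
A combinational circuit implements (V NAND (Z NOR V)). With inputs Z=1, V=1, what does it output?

Substituting: (1 NAND (1 NOR 1))
= 1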